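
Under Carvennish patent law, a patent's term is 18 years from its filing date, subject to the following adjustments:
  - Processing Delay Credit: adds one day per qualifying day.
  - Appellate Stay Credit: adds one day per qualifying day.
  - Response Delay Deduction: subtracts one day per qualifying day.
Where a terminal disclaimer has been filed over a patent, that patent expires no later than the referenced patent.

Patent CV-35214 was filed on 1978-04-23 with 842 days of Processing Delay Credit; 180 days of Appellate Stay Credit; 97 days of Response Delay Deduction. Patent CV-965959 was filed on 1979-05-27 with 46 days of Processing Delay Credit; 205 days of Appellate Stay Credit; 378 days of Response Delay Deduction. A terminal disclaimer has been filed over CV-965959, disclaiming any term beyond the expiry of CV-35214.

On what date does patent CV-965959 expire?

Natural term of CV-965959:
  Base: filing + 18 years → 27 May 1997.
  Processing Delay Credit: +46 days → 12 July 1997.
  Appellate Stay Credit: +205 days → 2 February 1998.
  Response Delay Deduction: −378 days → 20 January 1997.
Expiry of referenced patent CV-35214:
  Base: filing + 18 years → 23 April 1996.
  Processing Delay Credit: +842 days → 13 August 1998.
  Appellate Stay Credit: +180 days → 9 February 1999.
  Response Delay Deduction: −97 days → 4 November 1998.
Terminal disclaimer: CV-965959 expires on the earlier of 20 January 1997 and 4 November 1998.

1997-01-20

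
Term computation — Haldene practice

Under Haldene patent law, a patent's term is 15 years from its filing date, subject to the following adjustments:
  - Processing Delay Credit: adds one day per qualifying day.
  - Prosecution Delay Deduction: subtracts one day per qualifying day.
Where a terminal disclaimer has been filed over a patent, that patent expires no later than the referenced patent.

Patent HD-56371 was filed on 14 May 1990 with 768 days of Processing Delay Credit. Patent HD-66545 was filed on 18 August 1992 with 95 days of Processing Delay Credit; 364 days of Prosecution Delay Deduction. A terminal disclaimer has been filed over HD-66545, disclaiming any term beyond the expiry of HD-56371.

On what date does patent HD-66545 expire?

November 22, 2006

Natural term of HD-66545:
  Base: filing + 15 years → 18 August 2007.
  Processing Delay Credit: +95 days → 21 November 2007.
  Prosecution Delay Deduction: −364 days → 22 November 2006.
Expiry of referenced patent HD-56371:
  Base: filing + 15 years → 14 May 2005.
  Processing Delay Credit: +768 days → 21 June 2007.
Terminal disclaimer: HD-66545 expires on the earlier of 22 November 2006 and 21 June 2007.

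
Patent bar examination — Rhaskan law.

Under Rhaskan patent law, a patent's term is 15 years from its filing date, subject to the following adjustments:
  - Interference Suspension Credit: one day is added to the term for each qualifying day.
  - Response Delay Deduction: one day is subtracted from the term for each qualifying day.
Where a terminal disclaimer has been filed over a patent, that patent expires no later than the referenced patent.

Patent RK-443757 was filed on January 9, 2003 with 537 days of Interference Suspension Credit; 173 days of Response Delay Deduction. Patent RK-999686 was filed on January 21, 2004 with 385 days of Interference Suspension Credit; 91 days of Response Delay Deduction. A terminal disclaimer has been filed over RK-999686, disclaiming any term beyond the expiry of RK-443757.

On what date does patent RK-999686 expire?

Natural term of RK-999686:
  Base: filing + 15 years → 21 January 2019.
  Interference Suspension Credit: +385 days → 10 February 2020.
  Response Delay Deduction: −91 days → 11 November 2019.
Expiry of referenced patent RK-443757:
  Base: filing + 15 years → 9 January 2018.
  Interference Suspension Credit: +537 days → 30 June 2019.
  Response Delay Deduction: −173 days → 8 January 2019.
Terminal disclaimer: RK-999686 expires on the earlier of 11 November 2019 and 8 January 2019.

January 8, 2019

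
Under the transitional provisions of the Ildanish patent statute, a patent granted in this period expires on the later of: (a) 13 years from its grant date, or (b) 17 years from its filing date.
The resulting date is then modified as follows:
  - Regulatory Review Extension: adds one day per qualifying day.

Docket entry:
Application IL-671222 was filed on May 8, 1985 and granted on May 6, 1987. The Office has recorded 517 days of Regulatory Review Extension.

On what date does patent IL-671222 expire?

October 7, 2003

(a) grant + 13 years → 6 May 2000.
(b) filing + 17 years → 8 May 2002.
Later of the two: 8 May 2002.
Regulatory Review Extension: +517 days → 7 October 2003.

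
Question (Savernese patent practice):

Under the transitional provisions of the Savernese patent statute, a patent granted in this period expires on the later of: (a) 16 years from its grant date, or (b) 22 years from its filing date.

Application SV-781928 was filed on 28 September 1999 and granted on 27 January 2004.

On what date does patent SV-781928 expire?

September 28, 2021

(a) grant + 16 years → 27 January 2020.
(b) filing + 22 years → 28 September 2021.
Later of the two: 28 September 2021.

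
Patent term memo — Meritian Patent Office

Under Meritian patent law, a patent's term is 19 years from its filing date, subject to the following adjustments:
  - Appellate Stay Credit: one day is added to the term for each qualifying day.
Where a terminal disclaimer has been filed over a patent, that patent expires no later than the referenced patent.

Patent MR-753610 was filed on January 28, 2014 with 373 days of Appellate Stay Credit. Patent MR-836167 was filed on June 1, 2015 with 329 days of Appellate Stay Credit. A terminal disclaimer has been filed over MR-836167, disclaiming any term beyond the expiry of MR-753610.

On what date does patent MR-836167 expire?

2034-02-05

Natural term of MR-836167:
  Base: filing + 19 years → 1 June 2034.
  Appellate Stay Credit: +329 days → 26 April 2035.
Expiry of referenced patent MR-753610:
  Base: filing + 19 years → 28 January 2033.
  Appellate Stay Credit: +373 days → 5 February 2034.
Terminal disclaimer: MR-836167 expires on the earlier of 26 April 2035 and 5 February 2034.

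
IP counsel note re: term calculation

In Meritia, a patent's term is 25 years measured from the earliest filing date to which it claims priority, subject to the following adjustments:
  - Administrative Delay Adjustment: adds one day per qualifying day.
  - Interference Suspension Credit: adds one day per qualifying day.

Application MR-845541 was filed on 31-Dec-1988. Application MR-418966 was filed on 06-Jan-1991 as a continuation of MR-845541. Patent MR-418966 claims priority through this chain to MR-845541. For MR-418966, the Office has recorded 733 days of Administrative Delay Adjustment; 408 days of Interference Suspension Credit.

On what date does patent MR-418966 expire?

2017-02-14

Earliest priority filing: 31 December 1988.
Base term: 31 December 1988 + 25 years → 31 December 2013.
Administrative Delay Adjustment: +733 days → 3 January 2016.
Interference Suspension Credit: +408 days → 14 February 2017.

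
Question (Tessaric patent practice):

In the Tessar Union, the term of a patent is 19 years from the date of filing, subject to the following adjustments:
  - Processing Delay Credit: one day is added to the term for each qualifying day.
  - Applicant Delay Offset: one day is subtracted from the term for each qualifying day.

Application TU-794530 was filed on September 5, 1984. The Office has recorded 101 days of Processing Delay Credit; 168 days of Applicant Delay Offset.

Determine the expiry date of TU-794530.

Base term: filing date + 19 years → 5 September 2003.
Processing Delay Credit: +101 days → 15 December 2003.
Applicant Delay Offset: −168 days → 30 June 2003.

2003-06-30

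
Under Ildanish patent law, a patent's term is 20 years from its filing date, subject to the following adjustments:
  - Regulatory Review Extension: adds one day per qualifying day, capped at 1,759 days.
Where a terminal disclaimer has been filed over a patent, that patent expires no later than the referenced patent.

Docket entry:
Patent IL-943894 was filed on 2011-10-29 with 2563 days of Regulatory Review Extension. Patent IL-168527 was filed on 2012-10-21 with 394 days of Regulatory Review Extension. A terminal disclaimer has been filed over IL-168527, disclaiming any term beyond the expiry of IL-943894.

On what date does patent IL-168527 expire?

November 19, 2033

Natural term of IL-168527:
  Base: filing + 20 years → 21 October 2032.
  Regulatory Review Extension: 394 days (within the 1759-day cap) → +394 days → 19 November 2033.
Expiry of referenced patent IL-943894:
  Base: filing + 20 years → 29 October 2031.
  Regulatory Review Extension: 2563 days claimed exceeds the 1759-day cap, so +1759 days → 22 August 2036.
Terminal disclaimer: IL-168527 expires on the earlier of 19 November 2033 and 22 August 2036.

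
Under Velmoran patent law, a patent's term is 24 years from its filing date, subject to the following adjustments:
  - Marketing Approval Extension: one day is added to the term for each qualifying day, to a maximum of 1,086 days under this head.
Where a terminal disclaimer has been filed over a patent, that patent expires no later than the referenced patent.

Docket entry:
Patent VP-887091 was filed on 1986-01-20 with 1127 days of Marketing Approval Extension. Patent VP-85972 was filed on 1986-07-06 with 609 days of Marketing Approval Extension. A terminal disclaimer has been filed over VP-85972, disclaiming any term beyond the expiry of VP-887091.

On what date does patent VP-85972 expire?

Natural term of VP-85972:
  Base: filing + 24 years → 6 July 2010.
  Marketing Approval Extension: 609 days (within the 1086-day cap) → +609 days → 6 March 2012.
Expiry of referenced patent VP-887091:
  Base: filing + 24 years → 20 January 2010.
  Marketing Approval Extension: 1127 days claimed exceeds the 1086-day cap, so +1086 days → 10 January 2013.
Terminal disclaimer: VP-85972 expires on the earlier of 6 March 2012 and 10 January 2013.

March 6, 2012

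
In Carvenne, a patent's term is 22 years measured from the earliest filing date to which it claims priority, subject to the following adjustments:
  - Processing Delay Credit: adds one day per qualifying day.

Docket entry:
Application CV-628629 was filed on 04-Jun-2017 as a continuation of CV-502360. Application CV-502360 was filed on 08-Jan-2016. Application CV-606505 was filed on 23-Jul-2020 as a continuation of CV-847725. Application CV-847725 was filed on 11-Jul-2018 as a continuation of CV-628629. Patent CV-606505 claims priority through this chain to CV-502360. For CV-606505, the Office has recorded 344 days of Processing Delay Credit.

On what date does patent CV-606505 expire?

Earliest priority filing: 8 January 2016.
Base term: 8 January 2016 + 22 years → 8 January 2038.
Processing Delay Credit: +344 days → 18 December 2038.

2038-12-18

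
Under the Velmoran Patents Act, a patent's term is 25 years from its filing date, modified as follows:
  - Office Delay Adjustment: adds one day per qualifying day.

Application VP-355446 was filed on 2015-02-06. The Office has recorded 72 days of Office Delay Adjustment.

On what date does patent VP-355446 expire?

2040-04-18

Base term: filing date + 25 years → 6 February 2040.
Office Delay Adjustment: +72 days → 18 April 2040.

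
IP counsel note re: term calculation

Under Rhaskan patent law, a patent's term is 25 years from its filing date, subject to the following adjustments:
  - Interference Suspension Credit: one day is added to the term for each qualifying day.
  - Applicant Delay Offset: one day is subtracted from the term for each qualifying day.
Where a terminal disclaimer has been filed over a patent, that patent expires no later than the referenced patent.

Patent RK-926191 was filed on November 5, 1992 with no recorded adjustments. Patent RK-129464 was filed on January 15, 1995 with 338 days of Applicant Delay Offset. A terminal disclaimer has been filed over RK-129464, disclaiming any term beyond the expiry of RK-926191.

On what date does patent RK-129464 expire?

Natural term of RK-129464:
  Base: filing + 25 years → 15 January 2020.
  Applicant Delay Offset: −338 days → 11 February 2019.
Expiry of referenced patent RK-926191:
  Base: filing + 25 years → 5 November 2017.
Terminal disclaimer: RK-129464 expires on the earlier of 11 February 2019 and 5 November 2017.

November 5, 2017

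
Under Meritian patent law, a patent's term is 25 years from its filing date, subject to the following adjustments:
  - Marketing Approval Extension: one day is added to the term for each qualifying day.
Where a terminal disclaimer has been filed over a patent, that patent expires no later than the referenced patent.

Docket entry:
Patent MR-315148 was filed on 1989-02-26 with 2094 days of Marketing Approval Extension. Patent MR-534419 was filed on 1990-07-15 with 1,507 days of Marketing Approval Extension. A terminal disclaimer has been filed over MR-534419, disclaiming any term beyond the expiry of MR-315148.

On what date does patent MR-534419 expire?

August 30, 2019

Natural term of MR-534419:
  Base: filing + 25 years → 15 July 2015.
  Marketing Approval Extension: +1507 days → 30 August 2019.
Expiry of referenced patent MR-315148:
  Base: filing + 25 years → 26 February 2014.
  Marketing Approval Extension: +2094 days → 21 November 2019.
Terminal disclaimer: MR-534419 expires on the earlier of 30 August 2019 and 21 November 2019.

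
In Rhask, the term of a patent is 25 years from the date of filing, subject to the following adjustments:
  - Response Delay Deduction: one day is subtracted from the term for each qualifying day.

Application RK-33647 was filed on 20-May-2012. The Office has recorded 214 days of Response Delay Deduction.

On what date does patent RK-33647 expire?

Base term: filing date + 25 years → 20 May 2037.
Response Delay Deduction: −214 days → 18 October 2036.

October 18, 2036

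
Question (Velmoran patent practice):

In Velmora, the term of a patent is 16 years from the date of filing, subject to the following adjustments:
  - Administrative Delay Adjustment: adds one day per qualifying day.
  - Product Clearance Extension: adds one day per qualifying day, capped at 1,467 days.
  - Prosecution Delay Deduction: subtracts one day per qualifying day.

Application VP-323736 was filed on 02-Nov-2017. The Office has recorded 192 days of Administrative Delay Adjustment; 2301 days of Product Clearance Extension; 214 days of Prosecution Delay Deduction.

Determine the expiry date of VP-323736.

Base term: filing date + 16 years → 2 November 2033.
Administrative Delay Adjustment: +192 days → 13 May 2034.
Product Clearance Extension: 2301 days claimed exceeds the 1467-day cap, so +1467 days → 19 May 2038.
Prosecution Delay Deduction: −214 days → 17 October 2037.

2037-10-17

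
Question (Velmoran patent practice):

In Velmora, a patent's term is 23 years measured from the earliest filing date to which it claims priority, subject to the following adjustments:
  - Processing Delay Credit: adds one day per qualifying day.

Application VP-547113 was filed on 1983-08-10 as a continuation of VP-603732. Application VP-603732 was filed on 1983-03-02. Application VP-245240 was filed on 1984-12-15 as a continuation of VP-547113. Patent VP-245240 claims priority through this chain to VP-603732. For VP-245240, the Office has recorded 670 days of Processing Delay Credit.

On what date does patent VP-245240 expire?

Earliest priority filing: 2 March 1983.
Base term: 2 March 1983 + 23 years → 2 March 2006.
Processing Delay Credit: +670 days → 1 January 2008.

2008-01-01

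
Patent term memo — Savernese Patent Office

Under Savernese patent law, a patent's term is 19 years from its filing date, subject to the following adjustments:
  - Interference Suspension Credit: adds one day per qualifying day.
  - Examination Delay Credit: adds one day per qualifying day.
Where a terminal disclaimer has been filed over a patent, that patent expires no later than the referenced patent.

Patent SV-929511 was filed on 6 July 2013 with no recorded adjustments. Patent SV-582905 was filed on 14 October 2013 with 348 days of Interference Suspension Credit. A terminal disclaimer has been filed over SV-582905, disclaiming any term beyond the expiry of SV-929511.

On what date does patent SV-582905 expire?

2032-07-06

Natural term of SV-582905:
  Base: filing + 19 years → 14 October 2032.
  Interference Suspension Credit: +348 days → 27 September 2033.
Expiry of referenced patent SV-929511:
  Base: filing + 19 years → 6 July 2032.
Terminal disclaimer: SV-582905 expires on the earlier of 27 September 2033 and 6 July 2032.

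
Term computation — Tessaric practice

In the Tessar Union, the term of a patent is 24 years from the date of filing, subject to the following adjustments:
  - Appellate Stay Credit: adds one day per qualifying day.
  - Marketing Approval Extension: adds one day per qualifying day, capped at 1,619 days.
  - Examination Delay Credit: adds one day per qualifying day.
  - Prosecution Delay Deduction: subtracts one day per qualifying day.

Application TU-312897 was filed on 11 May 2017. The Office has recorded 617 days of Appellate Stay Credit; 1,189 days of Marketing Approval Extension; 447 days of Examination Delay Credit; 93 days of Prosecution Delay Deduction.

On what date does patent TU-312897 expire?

Base term: filing date + 24 years → 11 May 2041.
Appellate Stay Credit: +617 days → 18 January 2043.
Marketing Approval Extension: 1189 days (within the 1619-day cap) → +1189 days → 21 April 2046.
Examination Delay Credit: +447 days → 12 July 2047.
Prosecution Delay Deduction: −93 days → 10 April 2047.

2047-04-10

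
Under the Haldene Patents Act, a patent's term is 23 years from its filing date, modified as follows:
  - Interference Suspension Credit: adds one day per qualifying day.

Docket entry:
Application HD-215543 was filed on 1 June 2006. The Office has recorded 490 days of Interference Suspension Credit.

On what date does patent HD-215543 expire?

Base term: filing date + 23 years → 1 June 2029.
Interference Suspension Credit: +490 days → 4 October 2030.

October 4, 2030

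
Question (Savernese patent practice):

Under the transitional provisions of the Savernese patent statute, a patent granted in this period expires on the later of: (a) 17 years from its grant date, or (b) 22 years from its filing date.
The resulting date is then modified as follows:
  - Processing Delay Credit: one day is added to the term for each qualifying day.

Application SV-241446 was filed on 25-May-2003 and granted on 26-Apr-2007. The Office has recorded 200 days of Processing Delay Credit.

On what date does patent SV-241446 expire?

December 11, 2025

(a) grant + 17 years → 26 April 2024.
(b) filing + 22 years → 25 May 2025.
Later of the two: 25 May 2025.
Processing Delay Credit: +200 days → 11 December 2025.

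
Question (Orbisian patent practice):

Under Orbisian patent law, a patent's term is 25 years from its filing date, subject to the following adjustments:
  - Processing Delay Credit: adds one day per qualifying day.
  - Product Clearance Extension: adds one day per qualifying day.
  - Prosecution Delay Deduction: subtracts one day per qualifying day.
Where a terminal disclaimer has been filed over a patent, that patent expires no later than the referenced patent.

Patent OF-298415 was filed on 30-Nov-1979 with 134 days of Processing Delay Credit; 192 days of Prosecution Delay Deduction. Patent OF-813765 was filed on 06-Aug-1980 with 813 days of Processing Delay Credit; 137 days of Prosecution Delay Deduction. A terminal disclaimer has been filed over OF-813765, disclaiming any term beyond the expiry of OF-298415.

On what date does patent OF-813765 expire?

2004-10-03

Natural term of OF-813765:
  Base: filing + 25 years → 6 August 2005.
  Processing Delay Credit: +813 days → 28 October 2007.
  Prosecution Delay Deduction: −137 days → 13 June 2007.
Expiry of referenced patent OF-298415:
  Base: filing + 25 years → 30 November 2004.
  Processing Delay Credit: +134 days → 13 April 2005.
  Prosecution Delay Deduction: −192 days → 3 October 2004.
Terminal disclaimer: OF-813765 expires on the earlier of 13 June 2007 and 3 October 2004.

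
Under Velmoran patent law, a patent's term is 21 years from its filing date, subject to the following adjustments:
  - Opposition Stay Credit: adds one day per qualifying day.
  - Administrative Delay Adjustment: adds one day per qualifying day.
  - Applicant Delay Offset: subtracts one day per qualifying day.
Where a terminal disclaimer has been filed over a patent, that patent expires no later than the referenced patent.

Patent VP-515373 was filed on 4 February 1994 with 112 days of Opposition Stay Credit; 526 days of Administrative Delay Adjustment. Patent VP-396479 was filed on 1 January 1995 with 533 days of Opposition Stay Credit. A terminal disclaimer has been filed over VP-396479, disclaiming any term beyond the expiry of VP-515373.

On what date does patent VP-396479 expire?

November 3, 2016

Natural term of VP-396479:
  Base: filing + 21 years → 1 January 2016.
  Opposition Stay Credit: +533 days → 17 June 2017.
Expiry of referenced patent VP-515373:
  Base: filing + 21 years → 4 February 2015.
  Opposition Stay Credit: +112 days → 27 May 2015.
  Administrative Delay Adjustment: +526 days → 3 November 2016.
Terminal disclaimer: VP-396479 expires on the earlier of 17 June 2017 and 3 November 2016.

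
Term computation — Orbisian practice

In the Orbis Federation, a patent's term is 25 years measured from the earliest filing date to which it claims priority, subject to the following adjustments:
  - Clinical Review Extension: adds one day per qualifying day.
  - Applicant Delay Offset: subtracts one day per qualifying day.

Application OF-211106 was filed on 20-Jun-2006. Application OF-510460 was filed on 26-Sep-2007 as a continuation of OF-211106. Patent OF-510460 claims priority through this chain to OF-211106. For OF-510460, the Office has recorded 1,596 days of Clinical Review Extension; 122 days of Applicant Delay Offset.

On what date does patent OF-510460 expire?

July 3, 2035

Earliest priority filing: 20 June 2006.
Base term: 20 June 2006 + 25 years → 20 June 2031.
Clinical Review Extension: +1596 days → 2 November 2035.
Applicant Delay Offset: −122 days → 3 July 2035.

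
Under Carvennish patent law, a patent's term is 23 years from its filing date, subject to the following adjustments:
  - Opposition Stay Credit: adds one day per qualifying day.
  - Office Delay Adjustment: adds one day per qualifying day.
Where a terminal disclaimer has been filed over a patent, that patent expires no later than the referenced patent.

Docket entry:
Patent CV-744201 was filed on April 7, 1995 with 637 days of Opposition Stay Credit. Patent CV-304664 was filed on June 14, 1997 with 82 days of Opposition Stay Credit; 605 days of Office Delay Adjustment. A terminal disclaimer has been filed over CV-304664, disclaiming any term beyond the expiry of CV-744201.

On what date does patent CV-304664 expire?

Natural term of CV-304664:
  Base: filing + 23 years → 14 June 2020.
  Opposition Stay Credit: +82 days → 4 September 2020.
  Office Delay Adjustment: +605 days → 2 May 2022.
Expiry of referenced patent CV-744201:
  Base: filing + 23 years → 7 April 2018.
  Opposition Stay Credit: +637 days → 4 January 2020.
Terminal disclaimer: CV-304664 expires on the earlier of 2 May 2022 and 4 January 2020.

January 4, 2020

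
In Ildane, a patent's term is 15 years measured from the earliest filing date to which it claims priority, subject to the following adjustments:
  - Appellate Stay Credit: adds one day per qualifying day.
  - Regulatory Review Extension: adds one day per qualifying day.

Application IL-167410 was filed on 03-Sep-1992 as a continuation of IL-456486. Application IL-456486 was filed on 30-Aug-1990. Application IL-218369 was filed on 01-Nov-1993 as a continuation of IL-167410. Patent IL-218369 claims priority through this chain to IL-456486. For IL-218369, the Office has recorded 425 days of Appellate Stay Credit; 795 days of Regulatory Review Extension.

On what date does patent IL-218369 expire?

Earliest priority filing: 30 August 1990.
Base term: 30 August 1990 + 15 years → 30 August 2005.
Appellate Stay Credit: +425 days → 29 October 2006.
Regulatory Review Extension: +795 days → 1 January 2009.

January 1, 2009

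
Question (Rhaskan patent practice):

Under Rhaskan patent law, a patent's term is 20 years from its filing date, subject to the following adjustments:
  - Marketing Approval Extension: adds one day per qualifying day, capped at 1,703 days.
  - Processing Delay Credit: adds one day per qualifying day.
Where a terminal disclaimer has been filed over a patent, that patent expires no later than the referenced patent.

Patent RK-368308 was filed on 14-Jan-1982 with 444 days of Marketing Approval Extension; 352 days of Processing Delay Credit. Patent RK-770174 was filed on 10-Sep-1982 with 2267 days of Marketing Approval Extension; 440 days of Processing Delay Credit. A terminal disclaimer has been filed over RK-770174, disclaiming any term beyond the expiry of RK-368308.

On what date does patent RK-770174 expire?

March 20, 2004

Natural term of RK-770174:
  Base: filing + 20 years → 10 September 2002.
  Marketing Approval Extension: 2267 days claimed exceeds the 1703-day cap, so +1703 days → 10 May 2007.
  Processing Delay Credit: +440 days → 23 July 2008.
Expiry of referenced patent RK-368308:
  Base: filing + 20 years → 14 January 2002.
  Marketing Approval Extension: 444 days (within the 1703-day cap) → +444 days → 3 April 2003.
  Processing Delay Credit: +352 days → 20 March 2004.
Terminal disclaimer: RK-770174 expires on the earlier of 23 July 2008 and 20 March 2004.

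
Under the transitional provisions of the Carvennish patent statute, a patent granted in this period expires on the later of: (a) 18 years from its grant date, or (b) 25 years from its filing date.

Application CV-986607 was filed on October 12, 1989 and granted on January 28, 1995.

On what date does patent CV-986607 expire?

(a) grant + 18 years → 28 January 2013.
(b) filing + 25 years → 12 October 2014.
Later of the two: 12 October 2014.

2014-10-12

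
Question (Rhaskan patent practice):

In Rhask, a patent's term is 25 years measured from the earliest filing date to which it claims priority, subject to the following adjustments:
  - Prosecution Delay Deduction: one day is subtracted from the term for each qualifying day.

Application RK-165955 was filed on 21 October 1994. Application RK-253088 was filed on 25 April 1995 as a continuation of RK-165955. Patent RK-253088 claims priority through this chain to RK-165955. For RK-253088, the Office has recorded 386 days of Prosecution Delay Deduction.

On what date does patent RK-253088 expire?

Earliest priority filing: 21 October 1994.
Base term: 21 October 1994 + 25 years → 21 October 2019.
Prosecution Delay Deduction: −386 days → 30 September 2018.

2018-09-30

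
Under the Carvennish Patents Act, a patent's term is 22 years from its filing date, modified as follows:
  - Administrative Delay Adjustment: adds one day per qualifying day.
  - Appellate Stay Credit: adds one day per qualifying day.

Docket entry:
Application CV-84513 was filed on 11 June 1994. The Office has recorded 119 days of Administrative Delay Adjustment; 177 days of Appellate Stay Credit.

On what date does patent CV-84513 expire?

Base term: filing date + 22 years → 11 June 2016.
Administrative Delay Adjustment: +119 days → 8 October 2016.
Appellate Stay Credit: +177 days → 3 April 2017.

April 3, 2017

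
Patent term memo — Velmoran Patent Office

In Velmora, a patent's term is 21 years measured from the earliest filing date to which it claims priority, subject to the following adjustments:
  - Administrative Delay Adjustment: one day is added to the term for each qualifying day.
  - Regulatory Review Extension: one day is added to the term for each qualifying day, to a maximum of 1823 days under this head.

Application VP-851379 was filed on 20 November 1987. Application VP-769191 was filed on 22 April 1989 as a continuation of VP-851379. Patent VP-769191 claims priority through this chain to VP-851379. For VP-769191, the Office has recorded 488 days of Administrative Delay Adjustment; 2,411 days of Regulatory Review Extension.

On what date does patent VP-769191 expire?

March 20, 2015

Earliest priority filing: 20 November 1987.
Base term: 20 November 1987 + 21 years → 20 November 2008.
Administrative Delay Adjustment: +488 days → 23 March 2010.
Regulatory Review Extension: 2411 days claimed exceeds the 1823-day cap, so +1823 days → 20 March 2015.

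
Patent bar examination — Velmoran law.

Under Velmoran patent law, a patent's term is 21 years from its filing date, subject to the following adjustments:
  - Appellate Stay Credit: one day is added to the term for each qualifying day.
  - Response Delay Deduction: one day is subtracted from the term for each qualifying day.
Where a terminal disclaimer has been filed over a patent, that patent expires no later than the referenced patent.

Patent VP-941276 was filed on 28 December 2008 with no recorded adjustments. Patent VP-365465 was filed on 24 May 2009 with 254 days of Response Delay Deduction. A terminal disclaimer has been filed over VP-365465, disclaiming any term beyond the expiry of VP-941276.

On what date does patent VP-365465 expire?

Natural term of VP-365465:
  Base: filing + 21 years → 24 May 2030.
  Response Delay Deduction: −254 days → 12 September 2029.
Expiry of referenced patent VP-941276:
  Base: filing + 21 years → 28 December 2029.
Terminal disclaimer: VP-365465 expires on the earlier of 12 September 2029 and 28 December 2029.

September 12, 2029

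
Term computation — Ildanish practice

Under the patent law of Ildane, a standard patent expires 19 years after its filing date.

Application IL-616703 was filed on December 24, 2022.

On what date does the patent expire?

Filing date + 19 years → 24 December 2041.

2041-12-24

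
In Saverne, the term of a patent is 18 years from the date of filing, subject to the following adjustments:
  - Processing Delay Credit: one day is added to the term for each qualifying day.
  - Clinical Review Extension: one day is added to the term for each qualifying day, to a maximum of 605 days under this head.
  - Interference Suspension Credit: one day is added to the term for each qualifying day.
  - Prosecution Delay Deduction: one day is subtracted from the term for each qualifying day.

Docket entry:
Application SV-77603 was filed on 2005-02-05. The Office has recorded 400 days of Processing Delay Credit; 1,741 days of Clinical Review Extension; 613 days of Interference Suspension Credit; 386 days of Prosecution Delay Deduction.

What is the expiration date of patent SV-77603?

Base term: filing date + 18 years → 5 February 2023.
Processing Delay Credit: +400 days → 11 March 2024.
Clinical Review Extension: 1741 days claimed exceeds the 605-day cap, so +605 days → 6 November 2025.
Interference Suspension Credit: +613 days → 12 July 2027.
Prosecution Delay Deduction: −386 days → 21 June 2026.

June 21, 2026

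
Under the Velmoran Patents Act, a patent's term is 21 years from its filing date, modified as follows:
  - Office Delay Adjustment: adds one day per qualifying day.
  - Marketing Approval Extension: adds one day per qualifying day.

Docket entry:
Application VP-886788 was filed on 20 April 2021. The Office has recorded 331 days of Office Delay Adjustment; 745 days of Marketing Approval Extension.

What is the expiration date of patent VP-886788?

Base term: filing date + 21 years → 20 April 2042.
Office Delay Adjustment: +331 days → 17 March 2043.
Marketing Approval Extension: +745 days → 31 March 2045.

2045-03-31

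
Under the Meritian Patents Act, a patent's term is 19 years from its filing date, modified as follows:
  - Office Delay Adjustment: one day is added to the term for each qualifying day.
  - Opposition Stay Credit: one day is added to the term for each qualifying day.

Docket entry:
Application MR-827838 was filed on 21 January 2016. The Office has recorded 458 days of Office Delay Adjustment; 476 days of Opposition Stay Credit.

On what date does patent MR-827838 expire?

Base term: filing date + 19 years → 21 January 2035.
Office Delay Adjustment: +458 days → 23 April 2036.
Opposition Stay Credit: +476 days → 12 August 2037.

August 12, 2037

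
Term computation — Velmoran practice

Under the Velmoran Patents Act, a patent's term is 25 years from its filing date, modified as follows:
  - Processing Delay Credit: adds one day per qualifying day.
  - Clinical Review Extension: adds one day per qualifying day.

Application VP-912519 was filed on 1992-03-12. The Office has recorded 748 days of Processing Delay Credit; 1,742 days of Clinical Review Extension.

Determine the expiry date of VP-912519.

Base term: filing date + 25 years → 12 March 2017.
Processing Delay Credit: +748 days → 30 March 2019.
Clinical Review Extension: +1742 days → 5 January 2024.

2024-01-05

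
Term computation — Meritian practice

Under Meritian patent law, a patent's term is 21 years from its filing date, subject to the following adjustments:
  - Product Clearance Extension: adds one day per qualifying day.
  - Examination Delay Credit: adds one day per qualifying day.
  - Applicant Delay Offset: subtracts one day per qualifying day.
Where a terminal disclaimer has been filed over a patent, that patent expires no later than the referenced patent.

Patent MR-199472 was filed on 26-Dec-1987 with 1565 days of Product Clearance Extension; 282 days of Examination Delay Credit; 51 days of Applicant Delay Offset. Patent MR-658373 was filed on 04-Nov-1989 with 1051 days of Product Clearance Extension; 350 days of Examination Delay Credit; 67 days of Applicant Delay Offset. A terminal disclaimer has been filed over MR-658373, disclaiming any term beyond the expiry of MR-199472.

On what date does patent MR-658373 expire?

2013-11-26

Natural term of MR-658373:
  Base: filing + 21 years → 4 November 2010.
  Product Clearance Extension: +1051 days → 20 September 2013.
  Examination Delay Credit: +350 days → 5 September 2014.
  Applicant Delay Offset: −67 days → 30 June 2014.
Expiry of referenced patent MR-199472:
  Base: filing + 21 years → 26 December 2008.
  Product Clearance Extension: +1565 days → 9 April 2013.
  Examination Delay Credit: +282 days → 16 January 2014.
  Applicant Delay Offset: −51 days → 26 November 2013.
Terminal disclaimer: MR-658373 expires on the earlier of 30 June 2014 and 26 November 2013.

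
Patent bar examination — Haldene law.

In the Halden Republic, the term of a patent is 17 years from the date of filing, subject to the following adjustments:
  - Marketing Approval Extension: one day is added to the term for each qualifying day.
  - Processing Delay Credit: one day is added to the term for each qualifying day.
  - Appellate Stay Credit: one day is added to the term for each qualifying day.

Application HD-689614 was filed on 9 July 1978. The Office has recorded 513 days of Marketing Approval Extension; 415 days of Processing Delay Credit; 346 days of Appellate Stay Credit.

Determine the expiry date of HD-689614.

January 3, 1999

Base term: filing date + 17 years → 9 July 1995.
Marketing Approval Extension: +513 days → 3 December 1996.
Processing Delay Credit: +415 days → 22 January 1998.
Appellate Stay Credit: +346 days → 3 January 1999.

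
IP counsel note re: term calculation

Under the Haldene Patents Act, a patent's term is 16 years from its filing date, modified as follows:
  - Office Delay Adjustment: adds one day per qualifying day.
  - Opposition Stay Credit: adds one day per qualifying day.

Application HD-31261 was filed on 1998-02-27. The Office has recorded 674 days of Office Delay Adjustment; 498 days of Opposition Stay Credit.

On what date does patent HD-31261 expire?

May 14, 2017

Base term: filing date + 16 years → 27 February 2014.
Office Delay Adjustment: +674 days → 2 January 2016.
Opposition Stay Credit: +498 days → 14 May 2017.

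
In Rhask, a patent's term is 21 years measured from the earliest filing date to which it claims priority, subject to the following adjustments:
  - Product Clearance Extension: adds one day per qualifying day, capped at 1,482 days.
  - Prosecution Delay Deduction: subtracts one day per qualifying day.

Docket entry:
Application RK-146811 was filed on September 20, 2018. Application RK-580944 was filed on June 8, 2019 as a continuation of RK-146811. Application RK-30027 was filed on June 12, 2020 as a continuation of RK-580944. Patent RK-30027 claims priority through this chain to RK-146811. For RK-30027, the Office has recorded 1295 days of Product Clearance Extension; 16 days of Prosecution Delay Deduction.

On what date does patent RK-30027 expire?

2043-03-22

Earliest priority filing: 20 September 2018.
Base term: 20 September 2018 + 21 years → 20 September 2039.
Product Clearance Extension: 1295 days (within the 1482-day cap) → +1295 days → 7 April 2043.
Prosecution Delay Deduction: −16 days → 22 March 2043.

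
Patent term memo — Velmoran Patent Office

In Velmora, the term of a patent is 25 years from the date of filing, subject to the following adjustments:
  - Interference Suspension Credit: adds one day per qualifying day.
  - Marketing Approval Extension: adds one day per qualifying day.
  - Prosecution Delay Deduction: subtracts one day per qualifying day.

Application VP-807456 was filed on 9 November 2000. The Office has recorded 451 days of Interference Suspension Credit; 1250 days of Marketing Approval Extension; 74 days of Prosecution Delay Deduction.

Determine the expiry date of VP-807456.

Base term: filing date + 25 years → 9 November 2025.
Interference Suspension Credit: +451 days → 3 February 2027.
Marketing Approval Extension: +1250 days → 7 July 2030.
Prosecution Delay Deduction: −74 days → 24 April 2030.

2030-04-24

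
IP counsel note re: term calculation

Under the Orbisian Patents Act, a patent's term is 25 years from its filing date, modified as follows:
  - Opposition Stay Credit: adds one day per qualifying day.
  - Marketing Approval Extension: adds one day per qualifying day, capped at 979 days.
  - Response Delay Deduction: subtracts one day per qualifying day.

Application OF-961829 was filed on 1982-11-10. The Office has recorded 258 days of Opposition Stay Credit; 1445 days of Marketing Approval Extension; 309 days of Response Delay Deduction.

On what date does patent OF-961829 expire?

2010-05-26

Base term: filing date + 25 years → 10 November 2007.
Opposition Stay Credit: +258 days → 25 July 2008.
Marketing Approval Extension: 1445 days claimed exceeds the 979-day cap, so +979 days → 31 March 2011.
Response Delay Deduction: −309 days → 26 May 2010.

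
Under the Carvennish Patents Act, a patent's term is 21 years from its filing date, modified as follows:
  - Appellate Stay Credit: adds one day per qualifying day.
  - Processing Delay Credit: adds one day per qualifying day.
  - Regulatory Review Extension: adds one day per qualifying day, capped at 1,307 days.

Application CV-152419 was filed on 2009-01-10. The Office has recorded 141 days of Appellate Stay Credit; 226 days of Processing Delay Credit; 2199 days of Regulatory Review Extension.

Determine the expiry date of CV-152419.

August 11, 2034

Base term: filing date + 21 years → 10 January 2030.
Appellate Stay Credit: +141 days → 31 May 2030.
Processing Delay Credit: +226 days → 12 January 2031.
Regulatory Review Extension: 2199 days claimed exceeds the 1307-day cap, so +1307 days → 11 August 2034.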